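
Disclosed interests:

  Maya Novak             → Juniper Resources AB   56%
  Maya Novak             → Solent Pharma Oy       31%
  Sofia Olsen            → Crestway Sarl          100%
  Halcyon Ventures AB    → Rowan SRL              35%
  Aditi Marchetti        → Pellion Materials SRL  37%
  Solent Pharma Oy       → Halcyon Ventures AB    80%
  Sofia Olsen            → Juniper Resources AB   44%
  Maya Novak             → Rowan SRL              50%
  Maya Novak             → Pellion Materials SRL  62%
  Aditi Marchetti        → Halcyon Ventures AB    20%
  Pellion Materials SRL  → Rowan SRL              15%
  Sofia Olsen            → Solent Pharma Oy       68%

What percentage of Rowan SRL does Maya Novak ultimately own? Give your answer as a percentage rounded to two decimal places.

Maya reaches Rowan along 3 paths.
Via Solent → Halcyon: 31% × 80% × 35% = 8.68%.
Direct stake: 50% = 50%.
Via Pellion: 62% × 15% = 9.3%.
Total: 8.68% + 50% + 9.3% = 67.98%.

67.98%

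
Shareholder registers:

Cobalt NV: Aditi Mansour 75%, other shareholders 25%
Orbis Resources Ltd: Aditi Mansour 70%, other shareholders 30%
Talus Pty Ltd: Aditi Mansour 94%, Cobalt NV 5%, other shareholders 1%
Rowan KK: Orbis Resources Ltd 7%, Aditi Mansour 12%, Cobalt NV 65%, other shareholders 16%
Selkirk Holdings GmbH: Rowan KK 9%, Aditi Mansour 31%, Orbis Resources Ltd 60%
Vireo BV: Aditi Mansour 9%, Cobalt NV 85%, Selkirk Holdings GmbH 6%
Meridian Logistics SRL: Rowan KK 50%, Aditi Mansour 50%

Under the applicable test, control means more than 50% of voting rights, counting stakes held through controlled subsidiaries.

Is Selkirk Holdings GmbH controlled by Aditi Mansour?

Yes

Aditi holds 75% of Cobalt, so Aditi controls Cobalt.
Aditi holds 70% of Orbis, so Aditi controls Orbis.
Orbis and Aditi and Cobalt together hold 7% + 12% + 65% = 84% of Rowan, so Aditi controls Rowan.
Rowan and Aditi and Orbis together hold 9% + 31% + 60% = 100% of Selkirk, so Aditi controls Selkirk.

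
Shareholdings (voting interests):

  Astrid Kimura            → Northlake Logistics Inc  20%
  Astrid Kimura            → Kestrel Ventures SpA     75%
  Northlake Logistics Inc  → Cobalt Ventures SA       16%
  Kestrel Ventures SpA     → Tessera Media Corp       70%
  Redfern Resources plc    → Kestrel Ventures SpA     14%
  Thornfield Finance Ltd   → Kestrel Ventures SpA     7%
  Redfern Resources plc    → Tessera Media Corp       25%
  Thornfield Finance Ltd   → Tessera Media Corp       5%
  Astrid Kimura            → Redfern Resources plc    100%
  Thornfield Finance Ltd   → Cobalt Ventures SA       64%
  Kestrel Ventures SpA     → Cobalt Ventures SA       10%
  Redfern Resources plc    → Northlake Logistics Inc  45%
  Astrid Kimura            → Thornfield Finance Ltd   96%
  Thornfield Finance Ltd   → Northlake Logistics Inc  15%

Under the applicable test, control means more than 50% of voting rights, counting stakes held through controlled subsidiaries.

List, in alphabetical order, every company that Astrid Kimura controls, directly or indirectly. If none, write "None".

Cobalt Ventures SA, Kestrel Ventures SpA, Northlake Logistics Inc, Redfern Resources plc, Tessera Media Corp, Thornfield Finance Ltd

Astrid holds 96% of Thornfield, so Astrid controls Thornfield.
Astrid holds 100% of Redfern, so Astrid controls Redfern.
Redfern and Thornfield and Astrid together hold 14% + 7% + 75% = 96% of Kestrel, so Astrid controls Kestrel.
Redfern and Kestrel and Thornfield together hold 25% + 70% + 5% = 100% of Tessera, so Astrid controls Tessera.
Thornfield and Astrid and Redfern together hold 15% + 20% + 45% = 80% of Northlake, so Astrid controls Northlake.
Kestrel and Thornfield and Northlake together hold 10% + 64% + 16% = 90% of Cobalt, so Astrid controls Cobalt.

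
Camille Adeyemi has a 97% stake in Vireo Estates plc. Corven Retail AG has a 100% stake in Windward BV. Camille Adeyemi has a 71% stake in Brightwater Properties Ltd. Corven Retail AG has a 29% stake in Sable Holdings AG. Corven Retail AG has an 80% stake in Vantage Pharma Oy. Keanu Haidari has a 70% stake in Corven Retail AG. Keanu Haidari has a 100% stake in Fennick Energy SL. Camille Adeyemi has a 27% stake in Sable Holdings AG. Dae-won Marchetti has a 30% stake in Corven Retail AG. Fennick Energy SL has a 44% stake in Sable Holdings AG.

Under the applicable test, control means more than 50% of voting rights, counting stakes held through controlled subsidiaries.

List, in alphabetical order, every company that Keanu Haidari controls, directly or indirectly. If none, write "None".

Corven Retail AG, Fennick Energy SL, Sable Holdings AG, Vantage Pharma Oy, Windward BV

Keanu holds 70% of Corven, so Keanu controls Corven.
Keanu holds 100% of Fennick, so Keanu controls Fennick.
Fennick and Corven together hold 44% + 29% = 73% of Sable, so Keanu controls Sable.
Corven holds 100% of Windward, so Keanu controls Windward.
Corven holds 80% of Vantage, so Keanu controls Vantage.
No other company's threshold is met.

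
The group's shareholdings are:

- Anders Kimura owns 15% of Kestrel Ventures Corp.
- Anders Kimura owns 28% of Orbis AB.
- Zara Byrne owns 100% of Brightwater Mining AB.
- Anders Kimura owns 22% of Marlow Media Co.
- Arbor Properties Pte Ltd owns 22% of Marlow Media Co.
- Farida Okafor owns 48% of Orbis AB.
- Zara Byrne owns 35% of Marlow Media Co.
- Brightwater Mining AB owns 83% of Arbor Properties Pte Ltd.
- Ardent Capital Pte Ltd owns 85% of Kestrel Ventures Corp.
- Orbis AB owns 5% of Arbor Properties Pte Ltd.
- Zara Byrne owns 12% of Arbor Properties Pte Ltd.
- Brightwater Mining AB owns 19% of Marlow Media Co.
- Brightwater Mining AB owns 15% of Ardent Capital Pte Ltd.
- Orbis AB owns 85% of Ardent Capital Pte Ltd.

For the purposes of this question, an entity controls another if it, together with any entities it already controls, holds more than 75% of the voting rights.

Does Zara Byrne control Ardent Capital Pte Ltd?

No

Zara holds 100% of Brightwater, so Zara controls Brightwater.
Zara and Brightwater together hold 12% + 83% = 95% of Arbor, so Zara controls Arbor.
Zara and Brightwater and Arbor together hold 35% + 19% + 22% = 76% of Marlow, so Zara controls Marlow.
In Ardent, Zara's side holds only 15%, not > 75%.
So Zara does not control Ardent.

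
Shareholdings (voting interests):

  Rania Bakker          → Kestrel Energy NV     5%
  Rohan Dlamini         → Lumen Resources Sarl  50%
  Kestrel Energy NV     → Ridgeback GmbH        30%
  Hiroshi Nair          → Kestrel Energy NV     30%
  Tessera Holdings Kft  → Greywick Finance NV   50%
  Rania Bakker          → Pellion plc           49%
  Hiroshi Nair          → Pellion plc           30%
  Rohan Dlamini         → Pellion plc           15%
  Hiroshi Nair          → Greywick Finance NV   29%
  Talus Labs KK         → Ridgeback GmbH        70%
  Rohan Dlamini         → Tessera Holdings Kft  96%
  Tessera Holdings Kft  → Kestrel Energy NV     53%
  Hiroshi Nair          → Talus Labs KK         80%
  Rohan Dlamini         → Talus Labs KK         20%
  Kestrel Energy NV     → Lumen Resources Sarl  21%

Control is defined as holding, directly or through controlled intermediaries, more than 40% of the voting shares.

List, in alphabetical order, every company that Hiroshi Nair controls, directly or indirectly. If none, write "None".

Hiroshi holds 80% of Talus, so Hiroshi controls Talus.
Talus holds 70% of Ridgeback, so Hiroshi controls Ridgeback.
No other company's threshold is met.

Ridgeback GmbH, Talus Labs KK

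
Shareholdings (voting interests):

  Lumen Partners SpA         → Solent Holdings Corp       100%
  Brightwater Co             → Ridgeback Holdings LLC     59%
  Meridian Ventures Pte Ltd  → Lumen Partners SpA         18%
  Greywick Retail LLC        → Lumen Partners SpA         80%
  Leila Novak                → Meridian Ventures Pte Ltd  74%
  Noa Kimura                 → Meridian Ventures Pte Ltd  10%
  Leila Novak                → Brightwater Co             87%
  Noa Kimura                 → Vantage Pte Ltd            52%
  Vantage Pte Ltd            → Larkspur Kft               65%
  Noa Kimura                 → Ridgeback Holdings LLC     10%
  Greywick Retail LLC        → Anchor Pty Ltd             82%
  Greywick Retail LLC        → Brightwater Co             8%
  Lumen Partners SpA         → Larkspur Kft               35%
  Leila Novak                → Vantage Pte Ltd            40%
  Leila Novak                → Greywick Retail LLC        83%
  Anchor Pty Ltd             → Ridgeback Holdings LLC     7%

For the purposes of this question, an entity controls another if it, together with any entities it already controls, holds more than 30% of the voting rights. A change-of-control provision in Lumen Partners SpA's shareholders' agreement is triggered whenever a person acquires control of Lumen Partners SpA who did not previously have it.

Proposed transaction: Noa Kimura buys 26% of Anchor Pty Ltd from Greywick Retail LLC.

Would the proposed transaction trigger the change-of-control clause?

No

The purchase adds only to Noa's holdings (Greywick's stake shrinks), so Noa is the only person who could newly come to control Lumen.
Noa holds 52% of Vantage, so Noa controls Vantage.
Vantage holds 65% of Larkspur, so Noa controls Larkspur.
Neither Noa nor any entity Noa controls holds any voting interest in Lumen.
So before the transaction, Noa does not control Lumen.
After the purchase, Noa holds 26% of Anchor directly, and Greywick's stake falls to 56%.
Noa's side now holds 26% of Anchor, not > 30%, so Noa still does not control Anchor.
After the transaction, neither Noa nor any entity Noa controls holds a voting interest in Lumen, so Noa still does not control it.
No new person acquires control, so the clause is not triggered.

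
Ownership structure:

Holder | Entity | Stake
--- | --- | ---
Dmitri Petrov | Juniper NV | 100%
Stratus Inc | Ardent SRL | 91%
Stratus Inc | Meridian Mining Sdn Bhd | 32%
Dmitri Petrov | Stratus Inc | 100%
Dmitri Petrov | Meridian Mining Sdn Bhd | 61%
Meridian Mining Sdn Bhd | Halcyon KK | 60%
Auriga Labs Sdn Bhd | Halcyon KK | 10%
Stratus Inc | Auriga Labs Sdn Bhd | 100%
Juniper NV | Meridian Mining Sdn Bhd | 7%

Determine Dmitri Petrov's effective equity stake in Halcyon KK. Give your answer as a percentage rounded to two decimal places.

Dmitri reaches Halcyon along 4 paths.
Via Meridian: 61% × 60% = 36.6%.
Via Juniper → Meridian: 100% × 7% × 60% = 4.2%.
Via Stratus → Meridian: 100% × 32% × 60% = 19.2%.
Via Stratus → Auriga: 100% × 100% × 10% = 10%.
Total: 36.6% + 4.2% + 19.2% + 10% = 70%.
Rounded: 70.00%.

70.00%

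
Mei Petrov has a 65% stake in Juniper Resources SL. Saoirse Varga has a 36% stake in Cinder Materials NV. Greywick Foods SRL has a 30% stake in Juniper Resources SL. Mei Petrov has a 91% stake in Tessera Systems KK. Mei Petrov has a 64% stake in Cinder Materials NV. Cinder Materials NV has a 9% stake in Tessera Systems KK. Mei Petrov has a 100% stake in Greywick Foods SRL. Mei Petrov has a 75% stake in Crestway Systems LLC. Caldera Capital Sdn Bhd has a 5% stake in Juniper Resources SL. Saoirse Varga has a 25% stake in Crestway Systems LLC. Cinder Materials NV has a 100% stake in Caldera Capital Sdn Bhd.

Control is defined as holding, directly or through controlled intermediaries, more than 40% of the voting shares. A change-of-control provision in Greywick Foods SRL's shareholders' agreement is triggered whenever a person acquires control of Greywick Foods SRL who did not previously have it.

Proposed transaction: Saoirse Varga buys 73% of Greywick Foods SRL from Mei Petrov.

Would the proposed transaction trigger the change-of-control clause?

Yes

The purchase adds only to Saoirse's holdings (Mei's stake shrinks), so Saoirse is the only person who could newly come to control Greywick.
Saoirse's largest direct stake is 36% in Cinder, which does not meet the threshold, so Saoirse controls no company.
Neither Saoirse nor any entity Saoirse controls holds any voting interest in Greywick.
So before the transaction, Saoirse does not control Greywick.
After the purchase, Saoirse holds 73% of Greywick directly, and Mei's stake falls to 27%.
Saoirse holds 73% of Greywick, so Saoirse controls Greywick.
Saoirse did not control Greywick before and does after, so the clause is triggered.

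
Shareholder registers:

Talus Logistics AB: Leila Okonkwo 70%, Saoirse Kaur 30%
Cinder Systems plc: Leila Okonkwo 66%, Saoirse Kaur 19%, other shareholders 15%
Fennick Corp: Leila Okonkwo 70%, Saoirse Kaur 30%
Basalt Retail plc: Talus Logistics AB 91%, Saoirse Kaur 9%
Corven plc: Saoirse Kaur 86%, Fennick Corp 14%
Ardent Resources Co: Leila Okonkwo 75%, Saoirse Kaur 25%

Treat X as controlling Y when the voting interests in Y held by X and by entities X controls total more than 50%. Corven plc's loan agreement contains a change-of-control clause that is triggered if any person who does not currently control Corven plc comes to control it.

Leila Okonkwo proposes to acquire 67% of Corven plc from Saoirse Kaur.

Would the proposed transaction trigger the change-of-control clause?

Yes

The purchase adds only to Leila's holdings (Saoirse's stake shrinks), so Leila is the only person who could newly come to control Corven.
Leila holds 70% of Talus, so Leila controls Talus.
Leila holds 66% of Cinder, so Leila controls Cinder.
Leila holds 70% of Fennick, so Leila controls Fennick.
Talus holds 91% of Basalt, so Leila controls Basalt.
Leila holds 75% of Ardent, so Leila controls Ardent.
In Corven, Leila's side holds only 14%, not > 50%.
So before the transaction, Leila does not control Corven.
After the purchase, Leila holds 67% of Corven directly, and Saoirse's stake falls to 19%.
Fennick and Leila together hold 14% + 67% = 81% of Corven, so Leila controls Corven.
Leila did not control Corven before and does after, so the clause is triggered.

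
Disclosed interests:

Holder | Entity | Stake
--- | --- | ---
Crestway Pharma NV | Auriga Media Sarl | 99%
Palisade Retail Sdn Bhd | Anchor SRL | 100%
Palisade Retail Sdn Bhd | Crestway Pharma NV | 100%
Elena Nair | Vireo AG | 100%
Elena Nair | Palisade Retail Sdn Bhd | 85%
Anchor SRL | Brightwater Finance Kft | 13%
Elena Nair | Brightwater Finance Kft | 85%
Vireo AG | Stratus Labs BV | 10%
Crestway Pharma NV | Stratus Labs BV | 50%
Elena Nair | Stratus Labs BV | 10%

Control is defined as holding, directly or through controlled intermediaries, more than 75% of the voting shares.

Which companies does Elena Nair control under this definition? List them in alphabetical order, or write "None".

Elena holds 85% of Palisade, so Elena controls Palisade.
Palisade holds 100% of Anchor, so Elena controls Anchor.
Palisade holds 100% of Crestway, so Elena controls Crestway.
Elena holds 100% of Vireo, so Elena controls Vireo.
Elena and Anchor together hold 85% + 13% = 98% of Brightwater, so Elena controls Brightwater.
Crestway holds 99% of Auriga, so Elena controls Auriga.
No other company's threshold is met.

Anchor SRL, Auriga Media Sarl, Brightwater Finance Kft, Crestway Pharma NV, Palisade Retail Sdn Bhd, Vireo AG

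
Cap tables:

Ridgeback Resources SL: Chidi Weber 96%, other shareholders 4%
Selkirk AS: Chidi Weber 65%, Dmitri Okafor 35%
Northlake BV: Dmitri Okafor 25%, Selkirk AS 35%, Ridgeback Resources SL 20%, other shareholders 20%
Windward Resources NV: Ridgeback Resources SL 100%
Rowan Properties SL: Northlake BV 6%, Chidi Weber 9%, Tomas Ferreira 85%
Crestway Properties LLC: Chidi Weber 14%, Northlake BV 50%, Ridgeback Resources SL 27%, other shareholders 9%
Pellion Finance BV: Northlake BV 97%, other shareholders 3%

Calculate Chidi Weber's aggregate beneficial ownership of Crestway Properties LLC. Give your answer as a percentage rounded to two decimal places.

60.90%

Chidi reaches Crestway along 4 paths.
Direct stake: 14% = 14%.
Via Selkirk → Northlake: 65% × 35% × 50% = 11.375%.
Via Ridgeback → Northlake: 96% × 20% × 50% = 9.6%.
Via Ridgeback: 96% × 27% = 25.92%.
Total: 14% + 11.375% + 9.6% + 25.92% = 60.895%.
Rounded: 60.90%.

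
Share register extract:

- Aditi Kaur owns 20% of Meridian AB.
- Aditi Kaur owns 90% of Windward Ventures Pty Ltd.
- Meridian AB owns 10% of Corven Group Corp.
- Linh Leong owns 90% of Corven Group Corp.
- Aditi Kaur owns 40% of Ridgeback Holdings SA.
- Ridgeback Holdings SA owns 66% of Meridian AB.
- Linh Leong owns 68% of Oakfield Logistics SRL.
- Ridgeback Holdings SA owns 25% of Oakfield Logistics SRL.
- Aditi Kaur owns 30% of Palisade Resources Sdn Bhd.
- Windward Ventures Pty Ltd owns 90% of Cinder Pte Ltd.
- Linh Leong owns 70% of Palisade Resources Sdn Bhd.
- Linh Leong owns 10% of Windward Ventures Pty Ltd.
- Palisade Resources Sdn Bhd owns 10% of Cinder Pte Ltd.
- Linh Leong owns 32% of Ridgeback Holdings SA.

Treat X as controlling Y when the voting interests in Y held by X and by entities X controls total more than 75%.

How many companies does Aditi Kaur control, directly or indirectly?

2

Aditi holds 90% of Windward, so Aditi controls Windward.
Windward holds 90% of Cinder, so Aditi controls Cinder.
No other company's threshold is met.
Aditi controls 2 companies.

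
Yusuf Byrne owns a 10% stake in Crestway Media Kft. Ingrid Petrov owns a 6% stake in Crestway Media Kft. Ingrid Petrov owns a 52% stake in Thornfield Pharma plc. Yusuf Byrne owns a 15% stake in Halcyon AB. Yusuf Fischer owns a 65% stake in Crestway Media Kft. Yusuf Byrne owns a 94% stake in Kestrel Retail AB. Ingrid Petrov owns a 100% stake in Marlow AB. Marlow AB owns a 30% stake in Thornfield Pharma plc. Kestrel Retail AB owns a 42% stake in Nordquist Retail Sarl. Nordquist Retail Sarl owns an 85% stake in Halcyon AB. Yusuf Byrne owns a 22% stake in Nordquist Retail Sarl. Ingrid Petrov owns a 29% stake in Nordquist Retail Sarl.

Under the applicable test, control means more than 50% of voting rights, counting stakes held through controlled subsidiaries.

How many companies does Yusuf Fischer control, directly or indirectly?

1

Yusuf Fischer holds 65% of Crestway, so Yusuf Fischer controls Crestway.
No other company's threshold is met.
Yusuf Fischer controls 1 company.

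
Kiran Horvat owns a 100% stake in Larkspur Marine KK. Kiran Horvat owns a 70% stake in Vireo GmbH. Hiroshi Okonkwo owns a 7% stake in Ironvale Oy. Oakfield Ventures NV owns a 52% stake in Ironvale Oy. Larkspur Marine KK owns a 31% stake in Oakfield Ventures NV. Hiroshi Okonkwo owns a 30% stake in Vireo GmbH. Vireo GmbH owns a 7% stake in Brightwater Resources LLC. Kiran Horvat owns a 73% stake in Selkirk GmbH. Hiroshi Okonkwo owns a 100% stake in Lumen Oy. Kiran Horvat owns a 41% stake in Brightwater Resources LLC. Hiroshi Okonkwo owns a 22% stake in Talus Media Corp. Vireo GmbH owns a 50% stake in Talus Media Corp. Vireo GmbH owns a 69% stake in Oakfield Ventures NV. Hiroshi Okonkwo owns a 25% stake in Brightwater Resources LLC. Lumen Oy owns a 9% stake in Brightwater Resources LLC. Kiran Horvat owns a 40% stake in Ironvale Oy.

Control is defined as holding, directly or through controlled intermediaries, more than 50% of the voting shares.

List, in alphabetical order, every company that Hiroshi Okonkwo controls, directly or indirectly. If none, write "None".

Lumen Oy

Hiroshi holds 100% of Lumen, so Hiroshi controls Lumen.
No other company's threshold is met.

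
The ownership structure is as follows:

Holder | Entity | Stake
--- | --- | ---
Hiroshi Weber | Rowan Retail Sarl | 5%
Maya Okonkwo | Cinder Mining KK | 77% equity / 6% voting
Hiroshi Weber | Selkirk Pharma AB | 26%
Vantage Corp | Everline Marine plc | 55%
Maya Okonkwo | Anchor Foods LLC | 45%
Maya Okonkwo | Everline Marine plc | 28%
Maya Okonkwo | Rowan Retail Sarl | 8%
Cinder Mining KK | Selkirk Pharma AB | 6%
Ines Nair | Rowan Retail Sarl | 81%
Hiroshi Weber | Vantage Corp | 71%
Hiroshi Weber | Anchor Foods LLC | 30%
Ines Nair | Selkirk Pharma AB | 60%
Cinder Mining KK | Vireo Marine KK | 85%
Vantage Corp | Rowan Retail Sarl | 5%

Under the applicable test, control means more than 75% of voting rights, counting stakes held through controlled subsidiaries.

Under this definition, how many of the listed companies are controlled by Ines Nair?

Ines holds 81% of Rowan, so Ines controls Rowan.
No other company's threshold is met.
Ines controls 1 company.

1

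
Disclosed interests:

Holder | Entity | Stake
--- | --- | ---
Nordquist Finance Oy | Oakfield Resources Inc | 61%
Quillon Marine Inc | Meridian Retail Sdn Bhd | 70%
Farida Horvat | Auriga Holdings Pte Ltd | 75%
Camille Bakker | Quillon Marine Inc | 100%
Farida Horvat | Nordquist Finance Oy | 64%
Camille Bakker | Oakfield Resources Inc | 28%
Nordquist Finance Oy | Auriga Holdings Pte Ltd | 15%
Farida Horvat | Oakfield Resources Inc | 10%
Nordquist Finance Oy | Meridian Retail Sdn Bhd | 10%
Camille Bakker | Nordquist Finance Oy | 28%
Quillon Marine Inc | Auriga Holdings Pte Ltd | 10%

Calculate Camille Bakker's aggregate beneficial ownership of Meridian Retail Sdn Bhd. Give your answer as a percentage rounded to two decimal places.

72.80%

Camille reaches Meridian along 2 paths.
Via Quillon: 100% × 70% = 70%.
Via Nordquist: 28% × 10% = 2.8%.
Total: 70% + 2.8% = 72.8%.
Rounded: 72.80%.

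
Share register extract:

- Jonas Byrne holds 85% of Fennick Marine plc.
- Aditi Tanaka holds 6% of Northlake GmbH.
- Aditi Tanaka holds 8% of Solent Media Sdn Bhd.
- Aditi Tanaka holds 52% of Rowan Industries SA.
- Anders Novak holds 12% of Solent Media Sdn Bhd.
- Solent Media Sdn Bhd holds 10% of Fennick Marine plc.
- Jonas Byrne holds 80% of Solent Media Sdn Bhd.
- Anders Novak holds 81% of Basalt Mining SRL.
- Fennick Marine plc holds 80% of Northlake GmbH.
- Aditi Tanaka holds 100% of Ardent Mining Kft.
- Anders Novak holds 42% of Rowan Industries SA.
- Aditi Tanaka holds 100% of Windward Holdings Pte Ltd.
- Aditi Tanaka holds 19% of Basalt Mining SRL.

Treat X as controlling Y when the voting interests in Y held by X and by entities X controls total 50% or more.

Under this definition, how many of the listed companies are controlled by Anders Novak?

1

Anders holds 81% of Basalt, so Anders controls Basalt.
No other company's threshold is met.
Anders controls 1 company.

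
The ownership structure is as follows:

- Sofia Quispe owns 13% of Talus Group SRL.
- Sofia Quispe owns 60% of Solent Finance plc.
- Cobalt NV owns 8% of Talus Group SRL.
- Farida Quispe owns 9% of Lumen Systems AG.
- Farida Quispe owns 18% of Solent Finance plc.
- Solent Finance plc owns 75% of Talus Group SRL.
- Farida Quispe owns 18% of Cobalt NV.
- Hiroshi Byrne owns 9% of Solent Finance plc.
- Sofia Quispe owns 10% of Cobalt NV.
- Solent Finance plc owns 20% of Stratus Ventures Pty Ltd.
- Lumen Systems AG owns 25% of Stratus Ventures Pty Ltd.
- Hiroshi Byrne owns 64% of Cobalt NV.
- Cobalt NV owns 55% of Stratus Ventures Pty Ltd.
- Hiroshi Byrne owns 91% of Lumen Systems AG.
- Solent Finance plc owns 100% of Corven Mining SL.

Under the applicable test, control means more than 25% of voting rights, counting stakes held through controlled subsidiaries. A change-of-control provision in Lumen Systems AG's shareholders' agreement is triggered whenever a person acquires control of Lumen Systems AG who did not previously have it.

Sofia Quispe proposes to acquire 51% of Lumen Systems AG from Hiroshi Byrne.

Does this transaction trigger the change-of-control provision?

The purchase adds only to Sofia's holdings (Hiroshi's stake shrinks), so Sofia is the only person who could newly come to control Lumen.
Sofia holds 60% of Solent, so Sofia controls Solent.
Solent holds 100% of Corven, so Sofia controls Corven.
Sofia and Solent together hold 13% + 75% = 88% of Talus, so Sofia controls Talus.
Neither Sofia nor any entity Sofia controls holds any voting interest in Lumen.
So before the transaction, Sofia does not control Lumen.
After the purchase, Sofia holds 51% of Lumen directly, and Hiroshi's stake falls to 40%.
Sofia holds 51% of Lumen, so Sofia controls Lumen.
Sofia did not control Lumen before and does after, so the clause is triggered.

Yes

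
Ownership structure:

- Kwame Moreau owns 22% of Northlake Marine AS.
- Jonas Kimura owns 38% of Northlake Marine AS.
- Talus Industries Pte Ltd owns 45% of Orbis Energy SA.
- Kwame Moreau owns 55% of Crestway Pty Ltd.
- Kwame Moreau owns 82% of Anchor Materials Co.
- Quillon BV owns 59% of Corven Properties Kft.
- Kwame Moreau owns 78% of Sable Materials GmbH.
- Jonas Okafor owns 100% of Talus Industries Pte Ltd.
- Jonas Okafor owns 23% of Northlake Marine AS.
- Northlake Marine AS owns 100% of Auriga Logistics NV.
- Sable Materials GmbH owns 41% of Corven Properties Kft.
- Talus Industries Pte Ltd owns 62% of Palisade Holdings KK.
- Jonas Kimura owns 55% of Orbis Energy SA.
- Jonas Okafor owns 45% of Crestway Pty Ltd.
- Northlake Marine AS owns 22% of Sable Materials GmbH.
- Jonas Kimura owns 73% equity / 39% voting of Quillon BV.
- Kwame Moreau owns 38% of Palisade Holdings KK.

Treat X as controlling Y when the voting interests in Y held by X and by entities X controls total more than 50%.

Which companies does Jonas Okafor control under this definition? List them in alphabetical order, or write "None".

Palisade Holdings KK, Talus Industries Pte Ltd

Jonas Okafor holds 100% of Talus, so Jonas Okafor controls Talus.
Talus holds 62% of Palisade, so Jonas Okafor controls Palisade.
No other company's threshold is met.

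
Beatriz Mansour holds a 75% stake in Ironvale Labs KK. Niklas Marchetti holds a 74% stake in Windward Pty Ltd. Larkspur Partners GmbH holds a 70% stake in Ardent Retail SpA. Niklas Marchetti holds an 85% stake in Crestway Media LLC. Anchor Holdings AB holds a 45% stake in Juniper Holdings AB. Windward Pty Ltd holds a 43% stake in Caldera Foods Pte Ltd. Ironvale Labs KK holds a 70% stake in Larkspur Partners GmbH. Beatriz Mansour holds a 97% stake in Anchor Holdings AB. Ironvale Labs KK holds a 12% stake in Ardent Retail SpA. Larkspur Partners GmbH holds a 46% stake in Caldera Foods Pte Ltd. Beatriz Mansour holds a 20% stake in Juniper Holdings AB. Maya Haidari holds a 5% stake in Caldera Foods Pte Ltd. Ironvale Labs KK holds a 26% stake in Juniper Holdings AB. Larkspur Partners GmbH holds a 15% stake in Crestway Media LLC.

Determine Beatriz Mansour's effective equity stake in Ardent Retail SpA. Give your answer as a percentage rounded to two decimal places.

Beatriz reaches Ardent along 2 paths.
Via Ironvale → Larkspur: 75% × 70% × 70% = 36.75%.
Via Ironvale: 75% × 12% = 9%.
Total: 36.75% + 9% = 45.75%.

45.75%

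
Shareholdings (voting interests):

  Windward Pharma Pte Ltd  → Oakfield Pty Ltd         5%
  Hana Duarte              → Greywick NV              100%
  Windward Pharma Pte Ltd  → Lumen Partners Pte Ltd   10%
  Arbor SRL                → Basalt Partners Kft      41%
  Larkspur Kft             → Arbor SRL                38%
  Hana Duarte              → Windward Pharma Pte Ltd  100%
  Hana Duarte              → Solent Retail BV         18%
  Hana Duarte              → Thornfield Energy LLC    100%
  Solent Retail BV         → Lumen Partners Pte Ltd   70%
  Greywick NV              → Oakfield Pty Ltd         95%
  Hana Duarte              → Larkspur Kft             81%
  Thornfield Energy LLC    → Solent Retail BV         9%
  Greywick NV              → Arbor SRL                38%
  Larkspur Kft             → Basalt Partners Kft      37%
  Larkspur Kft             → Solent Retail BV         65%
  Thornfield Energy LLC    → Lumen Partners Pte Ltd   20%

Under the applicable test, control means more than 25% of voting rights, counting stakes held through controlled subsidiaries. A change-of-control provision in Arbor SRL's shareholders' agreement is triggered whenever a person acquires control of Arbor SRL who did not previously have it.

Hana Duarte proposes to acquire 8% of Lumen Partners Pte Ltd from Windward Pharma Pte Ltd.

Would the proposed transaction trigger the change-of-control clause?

No

The purchase adds only to Hana's holdings (Windward's stake shrinks), so Hana is the only person who could newly come to control Arbor.
Hana holds 100% of Greywick, so Hana controls Greywick.
Hana holds 81% of Larkspur, so Hana controls Larkspur.
Larkspur and Greywick together hold 38% + 38% = 76% of Arbor, so Hana controls Arbor.
So Hana already controls Arbor before the transaction.
After the purchase, Hana holds 8% of Lumen directly, and Windward's stake falls to 2%.
Hana controlled Arbor already, so this is not a new person acquiring control; every other person's position is unchanged or reduced.
No new person acquires control, so the clause is not triggered.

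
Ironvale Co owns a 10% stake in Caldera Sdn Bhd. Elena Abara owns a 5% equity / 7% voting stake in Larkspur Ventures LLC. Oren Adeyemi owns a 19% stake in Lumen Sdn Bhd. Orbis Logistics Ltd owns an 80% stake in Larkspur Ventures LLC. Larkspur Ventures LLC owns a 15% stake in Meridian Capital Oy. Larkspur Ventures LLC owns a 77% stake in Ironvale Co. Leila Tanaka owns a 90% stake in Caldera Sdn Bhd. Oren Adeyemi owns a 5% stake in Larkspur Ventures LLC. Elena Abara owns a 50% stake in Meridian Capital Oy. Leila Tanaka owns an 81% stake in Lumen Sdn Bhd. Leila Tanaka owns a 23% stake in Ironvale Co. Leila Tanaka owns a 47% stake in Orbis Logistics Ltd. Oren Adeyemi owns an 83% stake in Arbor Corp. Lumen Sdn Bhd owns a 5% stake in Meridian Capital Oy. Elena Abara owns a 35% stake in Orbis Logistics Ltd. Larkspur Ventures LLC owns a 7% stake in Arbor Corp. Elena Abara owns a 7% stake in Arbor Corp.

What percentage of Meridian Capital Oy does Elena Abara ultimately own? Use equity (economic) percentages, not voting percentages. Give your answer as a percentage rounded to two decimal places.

Elena reaches Meridian along 3 paths.
Via Larkspur: 5% × 15% = 0.75%.
Via Orbis → Larkspur: 35% × 80% × 15% = 4.2%.
Direct stake: 50% = 50%.
Total: 0.75% + 4.2% + 50% = 54.95%.

54.95%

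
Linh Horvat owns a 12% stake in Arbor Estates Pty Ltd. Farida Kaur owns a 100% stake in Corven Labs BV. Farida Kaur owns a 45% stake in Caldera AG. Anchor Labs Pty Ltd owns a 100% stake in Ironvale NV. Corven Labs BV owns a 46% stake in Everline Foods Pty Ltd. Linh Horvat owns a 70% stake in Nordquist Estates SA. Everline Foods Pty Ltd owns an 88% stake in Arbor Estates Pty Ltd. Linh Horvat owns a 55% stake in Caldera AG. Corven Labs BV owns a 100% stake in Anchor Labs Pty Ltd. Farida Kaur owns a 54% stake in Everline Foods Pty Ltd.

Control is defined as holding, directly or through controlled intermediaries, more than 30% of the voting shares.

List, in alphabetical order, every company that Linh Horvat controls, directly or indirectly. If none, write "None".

Caldera AG, Nordquist Estates SA

Linh holds 70% of Nordquist, so Linh controls Nordquist.
Linh holds 55% of Caldera, so Linh controls Caldera.
No other company's threshold is met.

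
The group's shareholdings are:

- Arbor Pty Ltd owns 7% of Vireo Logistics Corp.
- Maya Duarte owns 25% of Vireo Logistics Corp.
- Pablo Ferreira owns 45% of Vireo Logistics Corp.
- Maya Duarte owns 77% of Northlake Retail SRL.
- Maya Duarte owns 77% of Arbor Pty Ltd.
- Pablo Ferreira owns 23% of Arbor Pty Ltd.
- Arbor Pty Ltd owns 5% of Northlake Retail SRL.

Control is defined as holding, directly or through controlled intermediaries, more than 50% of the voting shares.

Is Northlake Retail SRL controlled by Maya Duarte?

Maya holds 77% of Arbor, so Maya controls Arbor.
Maya and Arbor together hold 77% + 5% = 82% of Northlake, so Maya controls Northlake.

Yes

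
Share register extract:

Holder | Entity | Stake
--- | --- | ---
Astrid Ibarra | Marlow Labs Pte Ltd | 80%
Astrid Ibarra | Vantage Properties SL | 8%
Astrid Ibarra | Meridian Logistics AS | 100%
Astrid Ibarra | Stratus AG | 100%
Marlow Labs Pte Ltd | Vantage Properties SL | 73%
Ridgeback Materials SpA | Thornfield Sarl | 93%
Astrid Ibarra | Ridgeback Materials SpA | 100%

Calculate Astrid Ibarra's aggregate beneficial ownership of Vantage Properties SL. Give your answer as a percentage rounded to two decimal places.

66.40%

Astrid reaches Vantage along 2 paths.
Via Marlow: 80% × 73% = 58.4%.
Direct stake: 8% = 8%.
Total: 58.4% + 8% = 66.4%.
Rounded: 66.40%.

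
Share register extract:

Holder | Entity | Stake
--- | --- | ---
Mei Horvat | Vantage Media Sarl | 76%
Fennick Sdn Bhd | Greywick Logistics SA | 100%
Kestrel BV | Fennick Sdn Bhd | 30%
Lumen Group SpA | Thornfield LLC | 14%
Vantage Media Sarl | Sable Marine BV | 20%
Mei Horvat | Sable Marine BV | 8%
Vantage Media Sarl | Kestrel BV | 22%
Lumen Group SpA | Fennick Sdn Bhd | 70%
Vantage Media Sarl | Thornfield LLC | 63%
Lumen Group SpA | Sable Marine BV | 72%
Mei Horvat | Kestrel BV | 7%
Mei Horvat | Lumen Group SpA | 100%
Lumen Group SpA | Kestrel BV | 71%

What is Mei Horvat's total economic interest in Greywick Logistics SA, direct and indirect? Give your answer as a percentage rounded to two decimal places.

98.42%

Mei reaches Greywick along 4 paths.
Via Vantage → Kestrel → Fennick: 76% × 22% × 30% × 100% = 5.016%.
Via Kestrel → Fennick: 7% × 30% × 100% = 2.1%.
Via Lumen → Kestrel → Fennick: 100% × 71% × 30% × 100% = 21.3%.
Via Lumen → Fennick: 100% × 70% × 100% = 70%.
Total: 5.016% + 2.1% + 21.3% + 70% = 98.416%.
Rounded: 98.42%.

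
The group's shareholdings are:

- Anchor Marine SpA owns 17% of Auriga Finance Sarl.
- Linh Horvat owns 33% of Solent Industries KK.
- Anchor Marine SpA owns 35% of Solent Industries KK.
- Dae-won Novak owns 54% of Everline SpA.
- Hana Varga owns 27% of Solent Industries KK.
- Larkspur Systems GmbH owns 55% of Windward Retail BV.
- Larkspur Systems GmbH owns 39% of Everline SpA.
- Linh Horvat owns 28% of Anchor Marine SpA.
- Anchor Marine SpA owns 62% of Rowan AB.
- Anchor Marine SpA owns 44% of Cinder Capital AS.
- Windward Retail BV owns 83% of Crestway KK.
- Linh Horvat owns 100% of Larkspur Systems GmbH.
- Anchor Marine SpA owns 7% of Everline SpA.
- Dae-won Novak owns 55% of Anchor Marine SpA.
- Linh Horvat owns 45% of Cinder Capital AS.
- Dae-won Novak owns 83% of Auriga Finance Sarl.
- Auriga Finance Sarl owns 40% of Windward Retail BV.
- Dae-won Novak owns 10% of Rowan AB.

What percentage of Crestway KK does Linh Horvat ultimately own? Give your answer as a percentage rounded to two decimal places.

47.23%

Linh reaches Crestway along 2 paths.
Via Anchor → Auriga → Windward: 28% × 17% × 40% × 83% = 1.58032%.
Via Larkspur → Windward: 100% × 55% × 83% = 45.65%.
Total: 1.58032% + 45.65% = 47.23032%.
Rounded: 47.23%.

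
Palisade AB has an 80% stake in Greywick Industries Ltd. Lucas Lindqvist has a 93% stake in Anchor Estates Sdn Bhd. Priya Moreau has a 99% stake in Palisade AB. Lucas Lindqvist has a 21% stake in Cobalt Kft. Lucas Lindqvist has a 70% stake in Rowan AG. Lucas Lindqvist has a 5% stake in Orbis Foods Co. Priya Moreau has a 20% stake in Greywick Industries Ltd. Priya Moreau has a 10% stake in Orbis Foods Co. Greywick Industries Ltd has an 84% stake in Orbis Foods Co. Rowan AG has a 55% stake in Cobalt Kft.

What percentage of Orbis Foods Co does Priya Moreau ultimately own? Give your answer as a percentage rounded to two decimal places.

93.33%

Priya reaches Orbis along 3 paths.
Direct stake: 10% = 10%.
Via Palisade → Greywick: 99% × 80% × 84% = 66.528%.
Via Greywick: 20% × 84% = 16.8%.
Total: 10% + 66.528% + 16.8% = 93.328%.
Rounded: 93.33%.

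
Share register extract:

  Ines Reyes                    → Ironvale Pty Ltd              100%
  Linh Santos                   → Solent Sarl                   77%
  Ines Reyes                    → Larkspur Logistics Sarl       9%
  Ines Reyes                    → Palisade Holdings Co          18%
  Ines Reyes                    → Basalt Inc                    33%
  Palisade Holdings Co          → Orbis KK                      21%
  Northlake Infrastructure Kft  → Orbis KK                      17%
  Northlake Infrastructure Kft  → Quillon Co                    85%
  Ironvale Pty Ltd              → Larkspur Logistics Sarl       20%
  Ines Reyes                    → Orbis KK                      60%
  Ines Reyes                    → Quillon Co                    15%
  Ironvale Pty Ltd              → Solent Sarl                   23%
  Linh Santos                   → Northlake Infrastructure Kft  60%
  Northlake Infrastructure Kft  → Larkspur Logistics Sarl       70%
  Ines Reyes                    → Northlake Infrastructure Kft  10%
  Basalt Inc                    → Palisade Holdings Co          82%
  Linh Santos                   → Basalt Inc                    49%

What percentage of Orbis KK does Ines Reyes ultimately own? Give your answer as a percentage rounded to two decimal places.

Ines reaches Orbis along 4 paths.
Direct stake: 60% = 60%.
Via Northlake: 10% × 17% = 1.7%.
Via Palisade: 18% × 21% = 3.78%.
Via Basalt → Palisade: 33% × 82% × 21% = 5.6826%.
Total: 60% + 1.7% + 3.78% + 5.6826% = 71.1626%.
Rounded: 71.16%.

71.16%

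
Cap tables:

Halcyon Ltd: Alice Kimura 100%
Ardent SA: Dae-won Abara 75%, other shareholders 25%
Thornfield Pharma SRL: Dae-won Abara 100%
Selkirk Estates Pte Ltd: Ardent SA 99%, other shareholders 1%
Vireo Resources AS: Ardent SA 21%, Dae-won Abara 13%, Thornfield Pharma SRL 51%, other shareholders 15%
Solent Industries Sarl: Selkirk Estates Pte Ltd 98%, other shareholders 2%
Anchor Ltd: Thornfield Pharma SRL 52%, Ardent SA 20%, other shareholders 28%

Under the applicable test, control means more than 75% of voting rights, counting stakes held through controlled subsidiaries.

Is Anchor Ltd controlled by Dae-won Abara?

Dae-won holds 100% of Thornfield, so Dae-won controls Thornfield.
In Anchor, Dae-won's side holds only 52%, not > 75%.
So Dae-won does not control Anchor.

No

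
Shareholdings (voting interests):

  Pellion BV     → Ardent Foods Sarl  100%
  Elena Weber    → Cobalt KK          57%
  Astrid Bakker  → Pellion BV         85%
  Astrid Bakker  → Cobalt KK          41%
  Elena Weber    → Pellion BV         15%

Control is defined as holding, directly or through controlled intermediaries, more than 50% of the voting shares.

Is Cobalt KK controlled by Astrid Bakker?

Astrid holds 85% of Pellion, so Astrid controls Pellion.
Pellion holds 100% of Ardent, so Astrid controls Ardent.
In Cobalt, Astrid's side holds only 41%, not > 50%.
So Astrid does not control Cobalt.

No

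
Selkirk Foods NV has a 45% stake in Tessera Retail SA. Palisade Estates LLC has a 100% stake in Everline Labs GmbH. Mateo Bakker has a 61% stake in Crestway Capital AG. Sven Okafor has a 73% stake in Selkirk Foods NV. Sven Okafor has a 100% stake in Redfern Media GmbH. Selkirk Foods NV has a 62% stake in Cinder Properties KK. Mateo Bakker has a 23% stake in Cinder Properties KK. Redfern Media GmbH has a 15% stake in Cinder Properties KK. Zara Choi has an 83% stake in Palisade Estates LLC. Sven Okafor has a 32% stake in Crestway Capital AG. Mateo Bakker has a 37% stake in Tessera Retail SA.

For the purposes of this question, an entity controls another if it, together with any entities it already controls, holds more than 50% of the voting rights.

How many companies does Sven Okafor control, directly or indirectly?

3

Sven holds 73% of Selkirk, so Sven controls Selkirk.
Sven holds 100% of Redfern, so Sven controls Redfern.
Selkirk and Redfern together hold 62% + 15% = 77% of Cinder, so Sven controls Cinder.
No other company's threshold is met.
Sven controls 3 companies.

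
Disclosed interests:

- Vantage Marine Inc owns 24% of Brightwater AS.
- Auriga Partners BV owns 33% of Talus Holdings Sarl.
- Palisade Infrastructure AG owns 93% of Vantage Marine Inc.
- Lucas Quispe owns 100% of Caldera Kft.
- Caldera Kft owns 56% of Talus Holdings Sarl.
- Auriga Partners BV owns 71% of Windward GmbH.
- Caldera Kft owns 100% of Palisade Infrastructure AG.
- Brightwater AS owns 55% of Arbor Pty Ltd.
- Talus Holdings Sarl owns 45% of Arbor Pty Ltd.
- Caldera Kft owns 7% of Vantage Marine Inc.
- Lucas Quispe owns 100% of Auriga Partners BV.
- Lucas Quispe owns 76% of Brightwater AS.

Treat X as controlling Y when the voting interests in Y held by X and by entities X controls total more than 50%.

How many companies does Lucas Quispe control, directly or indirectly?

Lucas holds 100% of Caldera, so Lucas controls Caldera.
Lucas holds 100% of Auriga, so Lucas controls Auriga.
Caldera holds 100% of Palisade, so Lucas controls Palisade.
Caldera and Palisade together hold 7% + 93% = 100% of Vantage, so Lucas controls Vantage.
Auriga and Caldera together hold 33% + 56% = 89% of Talus, so Lucas controls Talus.
Lucas and Vantage together hold 76% + 24% = 100% of Brightwater, so Lucas controls Brightwater.
Auriga holds 71% of Windward, so Lucas controls Windward.
Brightwater and Talus together hold 55% + 45% = 100% of Arbor, so Lucas controls Arbor.
Lucas controls 8 companies.

8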